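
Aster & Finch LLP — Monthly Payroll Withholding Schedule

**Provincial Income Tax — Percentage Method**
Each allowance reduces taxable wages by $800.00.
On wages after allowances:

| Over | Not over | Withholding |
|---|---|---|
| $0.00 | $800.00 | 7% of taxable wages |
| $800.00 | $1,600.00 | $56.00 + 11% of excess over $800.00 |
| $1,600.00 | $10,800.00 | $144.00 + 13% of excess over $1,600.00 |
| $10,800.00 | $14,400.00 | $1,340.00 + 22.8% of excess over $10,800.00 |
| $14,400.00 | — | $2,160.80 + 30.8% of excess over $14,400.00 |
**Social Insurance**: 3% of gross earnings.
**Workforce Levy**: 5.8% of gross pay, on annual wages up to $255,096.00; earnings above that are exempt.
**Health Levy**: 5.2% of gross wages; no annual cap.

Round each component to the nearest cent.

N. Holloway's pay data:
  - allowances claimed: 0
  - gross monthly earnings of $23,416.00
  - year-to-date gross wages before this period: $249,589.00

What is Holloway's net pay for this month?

$16,238.75

Provincial Income Tax: taxable = $23,416.00
  $2,160.80 + 30.8% × ($23,416.00 − $14,400.00) = $2,160.80 + 30.8% × $9,016.00 = $4,937.73
Social Insurance: 3% × $23,416.00 = $702.48
Workforce Levy: cap $255,096.00 − YTD $249,589.00 = $5,507.00 subject; 5.8% × $5,507.00 = $319.41
Health Levy: 5.2% × $23,416.00 = $1,217.63
Total withheld: $4,937.73 + $702.48 + $319.41 + $1,217.63 = $7,177.25
Net pay: $23,416.00 − $7,177.25 = $16,238.75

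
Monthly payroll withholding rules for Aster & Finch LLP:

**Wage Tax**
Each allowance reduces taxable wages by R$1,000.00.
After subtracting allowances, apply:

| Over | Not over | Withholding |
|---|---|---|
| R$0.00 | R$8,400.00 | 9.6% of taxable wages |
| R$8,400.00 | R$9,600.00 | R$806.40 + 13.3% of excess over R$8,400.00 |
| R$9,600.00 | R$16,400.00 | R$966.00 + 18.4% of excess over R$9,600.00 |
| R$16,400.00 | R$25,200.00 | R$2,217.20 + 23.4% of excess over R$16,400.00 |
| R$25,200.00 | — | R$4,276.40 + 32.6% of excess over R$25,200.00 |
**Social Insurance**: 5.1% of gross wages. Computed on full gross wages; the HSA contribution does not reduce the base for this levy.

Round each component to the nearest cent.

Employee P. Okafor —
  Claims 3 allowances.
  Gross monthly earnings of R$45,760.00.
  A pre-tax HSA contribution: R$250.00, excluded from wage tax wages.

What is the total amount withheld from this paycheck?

Wage Tax: taxable = R$45,760.00 − R$250.00 − 3×R$1,000.00 = R$42,510.00
  R$4,276.40 + 32.6% × (R$42,510.00 − R$25,200.00) = R$4,276.40 + 32.6% × R$17,310.00 = R$9,919.46
Social Insurance: 5.1% × R$45,760.00 = R$2,333.76
Total: R$9,919.46 + R$2,333.76 = R$12,253.22

R$12,253.22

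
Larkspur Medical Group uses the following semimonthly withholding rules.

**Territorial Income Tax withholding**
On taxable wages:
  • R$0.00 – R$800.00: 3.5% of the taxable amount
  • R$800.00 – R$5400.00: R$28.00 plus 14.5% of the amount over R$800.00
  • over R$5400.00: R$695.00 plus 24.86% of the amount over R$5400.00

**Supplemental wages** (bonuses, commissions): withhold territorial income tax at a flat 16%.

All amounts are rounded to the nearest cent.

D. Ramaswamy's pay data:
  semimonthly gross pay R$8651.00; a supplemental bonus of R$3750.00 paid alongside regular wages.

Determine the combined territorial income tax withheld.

R$2103.20

Territorial Income Tax: taxable = R$8651.00
  R$695.00 + 24.86% × (R$8651.00 − R$5400.00) = R$695.00 + 24.86% × R$3251.00 = R$1503.20
Supplemental (16% flat on bonus): 16% × R$3750.00 = R$600.00
Total territorial income tax: R$1503.20 + R$600.00 = R$2103.20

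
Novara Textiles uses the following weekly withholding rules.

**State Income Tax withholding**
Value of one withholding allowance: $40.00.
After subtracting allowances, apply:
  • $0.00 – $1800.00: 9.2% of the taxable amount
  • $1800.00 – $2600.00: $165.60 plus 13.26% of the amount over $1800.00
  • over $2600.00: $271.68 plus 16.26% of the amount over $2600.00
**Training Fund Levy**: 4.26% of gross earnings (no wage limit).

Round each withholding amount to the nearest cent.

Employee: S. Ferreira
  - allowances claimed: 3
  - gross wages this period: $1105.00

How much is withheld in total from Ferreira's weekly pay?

State Income Tax: taxable = $1105.00 − 3×$40.00 = $985.00
  9.2% × $985.00 = $90.62
Training Fund Levy: 4.26% × $1105.00 = $47.07
Total: $90.62 + $47.07 = $137.69

$137.69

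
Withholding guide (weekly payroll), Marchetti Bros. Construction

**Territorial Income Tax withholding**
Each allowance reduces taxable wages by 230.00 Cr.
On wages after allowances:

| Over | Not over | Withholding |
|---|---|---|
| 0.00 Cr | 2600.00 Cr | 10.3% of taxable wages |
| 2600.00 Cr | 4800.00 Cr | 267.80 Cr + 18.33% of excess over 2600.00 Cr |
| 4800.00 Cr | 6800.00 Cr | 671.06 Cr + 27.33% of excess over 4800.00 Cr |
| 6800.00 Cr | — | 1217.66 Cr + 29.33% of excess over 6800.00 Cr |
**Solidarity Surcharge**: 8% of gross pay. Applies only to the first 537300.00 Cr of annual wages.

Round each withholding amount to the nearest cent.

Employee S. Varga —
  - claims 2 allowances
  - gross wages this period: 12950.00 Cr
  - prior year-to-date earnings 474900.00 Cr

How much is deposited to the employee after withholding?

9027.46 Cr

Territorial Income Tax: taxable = 12950.00 Cr − 2×230.00 Cr = 12490.00 Cr
  1217.66 Cr + 29.33% × (12490.00 Cr − 6800.00 Cr) = 1217.66 Cr + 29.33% × 5690.00 Cr = 2886.54 Cr
Solidarity Surcharge: 8% × 12950.00 Cr = 1036.00 Cr
Total withheld: 2886.54 Cr + 1036.00 Cr = 3922.54 Cr
Net pay: 12950.00 Cr − 3922.54 Cr = 9027.46 Cr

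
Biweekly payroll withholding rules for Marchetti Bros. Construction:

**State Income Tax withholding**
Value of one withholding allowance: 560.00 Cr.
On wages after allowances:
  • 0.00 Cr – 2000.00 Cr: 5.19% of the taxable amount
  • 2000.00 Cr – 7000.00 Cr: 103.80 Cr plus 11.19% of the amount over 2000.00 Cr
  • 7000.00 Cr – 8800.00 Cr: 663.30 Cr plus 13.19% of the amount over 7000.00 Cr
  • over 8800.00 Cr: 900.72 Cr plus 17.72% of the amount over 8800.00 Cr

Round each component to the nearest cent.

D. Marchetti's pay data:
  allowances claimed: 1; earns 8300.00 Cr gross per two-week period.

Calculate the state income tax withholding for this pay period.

760.91 Cr

State Income Tax: taxable = 8300.00 Cr − 1×560.00 Cr = 7740.00 Cr
  663.30 Cr + 13.19% × (7740.00 Cr − 7000.00 Cr) = 663.30 Cr + 13.19% × 740.00 Cr = 760.91 Cr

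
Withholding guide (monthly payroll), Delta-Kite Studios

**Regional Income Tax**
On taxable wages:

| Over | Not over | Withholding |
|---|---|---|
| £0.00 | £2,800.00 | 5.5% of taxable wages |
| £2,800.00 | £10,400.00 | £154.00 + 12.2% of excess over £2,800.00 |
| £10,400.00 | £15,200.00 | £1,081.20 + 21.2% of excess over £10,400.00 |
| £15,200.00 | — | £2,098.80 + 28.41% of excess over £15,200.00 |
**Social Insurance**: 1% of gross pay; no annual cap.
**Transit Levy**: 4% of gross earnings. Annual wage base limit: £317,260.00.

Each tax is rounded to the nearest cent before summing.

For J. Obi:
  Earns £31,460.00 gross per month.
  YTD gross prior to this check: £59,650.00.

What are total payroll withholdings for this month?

£8,291.27

Regional Income Tax: taxable = £31,460.00
  £2,098.80 + 28.41% × (£31,460.00 − £15,200.00) = £2,098.80 + 28.41% × £16,260.00 = £6,718.27
Social Insurance: 1% × £31,460.00 = £314.60
Transit Levy: 4% × £31,460.00 = £1,258.40
Total: £6,718.27 + £314.60 + £1,258.40 = £8,291.27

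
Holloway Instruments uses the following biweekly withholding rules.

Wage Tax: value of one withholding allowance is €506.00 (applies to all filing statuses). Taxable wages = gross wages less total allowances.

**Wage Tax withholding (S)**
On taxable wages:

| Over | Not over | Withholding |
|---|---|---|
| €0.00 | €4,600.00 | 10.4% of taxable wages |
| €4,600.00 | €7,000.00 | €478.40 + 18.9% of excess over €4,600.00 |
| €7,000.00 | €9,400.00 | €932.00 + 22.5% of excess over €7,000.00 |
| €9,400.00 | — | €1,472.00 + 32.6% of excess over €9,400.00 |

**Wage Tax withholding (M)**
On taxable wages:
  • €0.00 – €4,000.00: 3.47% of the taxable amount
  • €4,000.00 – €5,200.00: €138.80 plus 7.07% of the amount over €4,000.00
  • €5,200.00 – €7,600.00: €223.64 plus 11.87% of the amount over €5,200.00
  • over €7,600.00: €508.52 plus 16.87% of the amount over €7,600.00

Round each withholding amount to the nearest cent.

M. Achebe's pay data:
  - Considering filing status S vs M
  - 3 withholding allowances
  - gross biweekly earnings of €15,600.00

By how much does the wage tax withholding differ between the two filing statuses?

€1,396.30

Wage Tax (S): taxable = €15,600.00 − 3×€506.00 = €14,082.00
  €1,472.00 + 32.6% × (€14,082.00 − €9,400.00) = €1,472.00 + 32.6% × €4,682.00 = €2,998.33
Wage Tax (M): taxable = €15,600.00 − 3×€506.00 = €14,082.00
  €508.52 + 16.87% × (€14,082.00 − €7,600.00) = €508.52 + 16.87% × €6,482.00 = €1,602.03
Difference: |€2,998.33 − €1,602.03| = €1,396.30 (higher under S)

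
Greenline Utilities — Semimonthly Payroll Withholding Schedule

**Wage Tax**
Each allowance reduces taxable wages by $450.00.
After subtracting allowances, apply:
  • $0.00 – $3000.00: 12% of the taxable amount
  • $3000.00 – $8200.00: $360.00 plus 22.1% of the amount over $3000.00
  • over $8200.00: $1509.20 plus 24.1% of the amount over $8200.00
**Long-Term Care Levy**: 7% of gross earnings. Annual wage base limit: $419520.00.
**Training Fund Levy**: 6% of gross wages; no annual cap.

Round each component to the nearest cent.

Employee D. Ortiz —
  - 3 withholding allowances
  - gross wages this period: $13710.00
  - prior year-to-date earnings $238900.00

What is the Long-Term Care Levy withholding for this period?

Long-Term Care Levy: 7% × $13710.00 = $959.70

$959.70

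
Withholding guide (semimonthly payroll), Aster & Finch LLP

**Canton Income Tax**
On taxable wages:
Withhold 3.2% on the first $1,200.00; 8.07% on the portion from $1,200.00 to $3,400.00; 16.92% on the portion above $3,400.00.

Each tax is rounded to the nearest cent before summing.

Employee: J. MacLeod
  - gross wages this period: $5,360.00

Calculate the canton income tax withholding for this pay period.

$547.57

Canton Income Tax: taxable = $5,360.00
  $215.94 + 16.92% × ($5,360.00 − $3,400.00) = $215.94 + 16.92% × $1,960.00 = $547.57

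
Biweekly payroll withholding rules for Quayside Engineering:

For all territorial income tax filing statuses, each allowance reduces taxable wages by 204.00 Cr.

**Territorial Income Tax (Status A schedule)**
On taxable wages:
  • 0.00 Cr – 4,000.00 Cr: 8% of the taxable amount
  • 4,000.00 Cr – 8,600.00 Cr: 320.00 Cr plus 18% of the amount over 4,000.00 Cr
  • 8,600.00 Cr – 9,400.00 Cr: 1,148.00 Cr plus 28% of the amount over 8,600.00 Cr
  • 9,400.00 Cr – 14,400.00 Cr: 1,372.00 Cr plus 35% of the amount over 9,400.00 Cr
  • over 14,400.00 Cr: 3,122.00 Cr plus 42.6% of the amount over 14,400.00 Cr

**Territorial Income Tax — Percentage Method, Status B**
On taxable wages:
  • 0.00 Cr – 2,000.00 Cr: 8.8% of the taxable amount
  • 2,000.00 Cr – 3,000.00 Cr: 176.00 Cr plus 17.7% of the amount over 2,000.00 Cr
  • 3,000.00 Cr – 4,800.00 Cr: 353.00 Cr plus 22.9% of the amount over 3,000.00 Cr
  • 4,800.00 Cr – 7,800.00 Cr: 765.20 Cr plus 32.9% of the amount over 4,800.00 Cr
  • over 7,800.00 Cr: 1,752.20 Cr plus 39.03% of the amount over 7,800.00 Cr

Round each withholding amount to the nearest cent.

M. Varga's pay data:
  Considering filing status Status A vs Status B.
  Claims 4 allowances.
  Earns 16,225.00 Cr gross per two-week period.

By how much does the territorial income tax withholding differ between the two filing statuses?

1,170.16 Cr

Territorial Income Tax (Status A): taxable = 16,225.00 Cr − 4×204.00 Cr = 15,409.00 Cr
  3,122.00 Cr + 42.6% × (15,409.00 Cr − 14,400.00 Cr) = 3,122.00 Cr + 42.6% × 1,009.00 Cr = 3,551.83 Cr
Territorial Income Tax (Status B): taxable = 16,225.00 Cr − 4×204.00 Cr = 15,409.00 Cr
  1,752.20 Cr + 39.03% × (15,409.00 Cr − 7,800.00 Cr) = 1,752.20 Cr + 39.03% × 7,609.00 Cr = 4,721.99 Cr
Difference: |3,551.83 Cr − 4,721.99 Cr| = 1,170.16 Cr (higher under Status B)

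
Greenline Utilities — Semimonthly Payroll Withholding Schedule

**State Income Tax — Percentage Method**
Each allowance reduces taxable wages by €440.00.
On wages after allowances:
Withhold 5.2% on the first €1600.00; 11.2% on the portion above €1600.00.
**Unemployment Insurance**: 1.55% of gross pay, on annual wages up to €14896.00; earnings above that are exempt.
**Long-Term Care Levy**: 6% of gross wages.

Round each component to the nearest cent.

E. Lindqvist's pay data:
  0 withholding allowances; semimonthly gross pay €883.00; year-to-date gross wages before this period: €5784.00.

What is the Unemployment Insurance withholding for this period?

Unemployment Insurance: 1.55% × €883.00 = €13.69

€13.69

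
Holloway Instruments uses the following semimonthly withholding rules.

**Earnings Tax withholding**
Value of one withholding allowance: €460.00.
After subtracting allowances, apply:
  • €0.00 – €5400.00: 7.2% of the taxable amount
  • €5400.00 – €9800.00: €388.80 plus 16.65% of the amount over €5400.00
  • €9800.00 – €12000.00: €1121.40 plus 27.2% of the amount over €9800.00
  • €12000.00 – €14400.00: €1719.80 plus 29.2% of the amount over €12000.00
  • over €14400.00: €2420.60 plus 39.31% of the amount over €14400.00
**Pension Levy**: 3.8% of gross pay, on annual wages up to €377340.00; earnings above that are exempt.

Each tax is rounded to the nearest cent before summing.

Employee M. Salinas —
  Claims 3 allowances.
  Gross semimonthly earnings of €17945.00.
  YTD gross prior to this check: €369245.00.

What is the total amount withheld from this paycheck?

€3579.27

Earnings Tax: taxable = €17945.00 − 3×€460.00 = €16565.00
  €2420.60 + 39.31% × (€16565.00 − €14400.00) = €2420.60 + 39.31% × €2165.00 = €3271.66
Pension Levy: cap €377340.00 − YTD €369245.00 = €8095.00 subject; 3.8% × €8095.00 = €307.61
Total: €3271.66 + €307.61 = €3579.27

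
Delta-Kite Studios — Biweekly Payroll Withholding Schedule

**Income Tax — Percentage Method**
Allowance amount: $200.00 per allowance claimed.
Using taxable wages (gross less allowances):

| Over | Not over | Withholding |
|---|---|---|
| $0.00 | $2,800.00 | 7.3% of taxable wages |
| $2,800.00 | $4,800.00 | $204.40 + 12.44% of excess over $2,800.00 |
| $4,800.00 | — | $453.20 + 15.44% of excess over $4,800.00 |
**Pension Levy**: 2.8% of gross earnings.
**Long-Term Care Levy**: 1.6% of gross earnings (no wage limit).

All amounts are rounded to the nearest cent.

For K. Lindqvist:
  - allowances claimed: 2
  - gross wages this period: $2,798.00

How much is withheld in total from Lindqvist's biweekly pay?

$298.16

Income Tax: taxable = $2,798.00 − 2×$200.00 = $2,398.00
  7.3% × $2,398.00 = $175.05
Pension Levy: 2.8% × $2,798.00 = $78.34
Long-Term Care Levy: 1.6% × $2,798.00 = $44.77
Total: $175.05 + $78.34 + $44.77 = $298.16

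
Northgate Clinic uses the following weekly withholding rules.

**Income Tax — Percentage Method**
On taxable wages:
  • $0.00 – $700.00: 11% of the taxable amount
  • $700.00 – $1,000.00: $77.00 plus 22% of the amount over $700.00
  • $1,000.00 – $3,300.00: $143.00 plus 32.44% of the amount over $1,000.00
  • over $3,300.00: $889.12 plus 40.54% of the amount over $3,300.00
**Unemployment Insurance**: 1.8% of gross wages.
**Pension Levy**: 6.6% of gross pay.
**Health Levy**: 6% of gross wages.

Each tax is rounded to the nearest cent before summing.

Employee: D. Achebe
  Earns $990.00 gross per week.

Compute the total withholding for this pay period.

$283.36

Income Tax: taxable = $990.00
  $77.00 + 22% × ($990.00 − $700.00) = $77.00 + 22% × $290.00 = $140.80
Unemployment Insurance: 1.8% × $990.00 = $17.82
Pension Levy: 6.6% × $990.00 = $65.34
Health Levy: 6% × $990.00 = $59.40
Total: $140.80 + $17.82 + $65.34 + $59.40 = $283.36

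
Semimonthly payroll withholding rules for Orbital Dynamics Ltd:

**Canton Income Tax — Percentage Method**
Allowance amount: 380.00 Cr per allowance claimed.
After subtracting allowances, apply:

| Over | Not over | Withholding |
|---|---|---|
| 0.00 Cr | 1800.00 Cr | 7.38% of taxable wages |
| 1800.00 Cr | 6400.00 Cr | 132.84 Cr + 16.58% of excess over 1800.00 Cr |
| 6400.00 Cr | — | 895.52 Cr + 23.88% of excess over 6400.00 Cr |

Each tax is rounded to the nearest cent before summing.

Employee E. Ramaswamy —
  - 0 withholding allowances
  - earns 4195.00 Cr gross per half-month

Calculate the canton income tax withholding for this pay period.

Canton Income Tax: taxable = 4195.00 Cr
  132.84 Cr + 16.58% × (4195.00 Cr − 1800.00 Cr) = 132.84 Cr + 16.58% × 2395.00 Cr = 529.93 Cr

529.93 Cr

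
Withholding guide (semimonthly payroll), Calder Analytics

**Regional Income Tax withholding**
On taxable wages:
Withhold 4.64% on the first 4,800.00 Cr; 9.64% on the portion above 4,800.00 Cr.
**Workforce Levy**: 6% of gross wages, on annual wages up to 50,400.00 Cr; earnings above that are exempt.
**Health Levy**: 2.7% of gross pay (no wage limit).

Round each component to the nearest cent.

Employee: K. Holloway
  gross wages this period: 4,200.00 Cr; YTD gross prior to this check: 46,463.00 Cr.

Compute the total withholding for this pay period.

Regional Income Tax: taxable = 4,200.00 Cr
  4.64% × 4,200.00 Cr = 194.88 Cr
Workforce Levy: cap 50,400.00 Cr − YTD 46,463.00 Cr = 3,937.00 Cr subject; 6% × 3,937.00 Cr = 236.22 Cr
Health Levy: 2.7% × 4,200.00 Cr = 113.40 Cr
Total: 194.88 Cr + 236.22 Cr + 113.40 Cr = 544.50 Cr

544.50 Cr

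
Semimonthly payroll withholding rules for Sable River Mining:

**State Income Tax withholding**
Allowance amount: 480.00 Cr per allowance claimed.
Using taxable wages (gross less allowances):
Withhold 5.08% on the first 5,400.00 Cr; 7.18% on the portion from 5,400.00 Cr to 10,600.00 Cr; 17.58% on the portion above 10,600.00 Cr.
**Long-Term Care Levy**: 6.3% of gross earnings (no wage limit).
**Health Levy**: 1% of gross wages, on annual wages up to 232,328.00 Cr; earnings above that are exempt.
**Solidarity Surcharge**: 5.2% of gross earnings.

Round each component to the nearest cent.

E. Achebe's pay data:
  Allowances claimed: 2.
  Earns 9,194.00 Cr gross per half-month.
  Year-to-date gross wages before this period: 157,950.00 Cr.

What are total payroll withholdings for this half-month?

1,627.05 Cr

State Income Tax: taxable = 9,194.00 Cr − 2×480.00 Cr = 8,234.00 Cr
  274.32 Cr + 7.18% × (8,234.00 Cr − 5,400.00 Cr) = 274.32 Cr + 7.18% × 2,834.00 Cr = 477.80 Cr
Long-Term Care Levy: 6.3% × 9,194.00 Cr = 579.22 Cr
Health Levy: 1% × 9,194.00 Cr = 91.94 Cr
Solidarity Surcharge: 5.2% × 9,194.00 Cr = 478.09 Cr
Total: 477.80 Cr + 579.22 Cr + 91.94 Cr + 478.09 Cr = 1,627.05 Cr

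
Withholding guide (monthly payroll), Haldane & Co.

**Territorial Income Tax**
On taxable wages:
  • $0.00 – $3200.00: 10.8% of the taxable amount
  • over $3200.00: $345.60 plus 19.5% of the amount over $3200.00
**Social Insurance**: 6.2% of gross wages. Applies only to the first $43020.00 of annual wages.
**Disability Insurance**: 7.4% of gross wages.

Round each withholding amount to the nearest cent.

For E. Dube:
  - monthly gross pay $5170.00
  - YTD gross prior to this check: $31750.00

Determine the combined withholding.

Territorial Income Tax: taxable = $5170.00
  $345.60 + 19.5% × ($5170.00 − $3200.00) = $345.60 + 19.5% × $1970.00 = $729.75
Social Insurance: 6.2% × $5170.00 = $320.54
Disability Insurance: 7.4% × $5170.00 = $382.58
Total: $729.75 + $320.54 + $382.58 = $1432.87

$1432.87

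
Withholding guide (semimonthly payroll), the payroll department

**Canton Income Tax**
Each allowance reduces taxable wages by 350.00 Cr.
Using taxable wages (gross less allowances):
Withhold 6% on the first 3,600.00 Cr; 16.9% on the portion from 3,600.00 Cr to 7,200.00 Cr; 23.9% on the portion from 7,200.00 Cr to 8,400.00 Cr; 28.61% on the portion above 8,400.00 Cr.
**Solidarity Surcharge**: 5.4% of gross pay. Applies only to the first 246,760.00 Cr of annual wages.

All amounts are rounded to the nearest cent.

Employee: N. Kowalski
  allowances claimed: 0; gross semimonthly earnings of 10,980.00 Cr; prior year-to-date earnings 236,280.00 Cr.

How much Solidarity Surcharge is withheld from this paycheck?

Solidarity Surcharge: cap 246,760.00 Cr − YTD 236,280.00 Cr = 10,480.00 Cr subject; 5.4% × 10,480.00 Cr = 565.92 Cr

565.92 Cr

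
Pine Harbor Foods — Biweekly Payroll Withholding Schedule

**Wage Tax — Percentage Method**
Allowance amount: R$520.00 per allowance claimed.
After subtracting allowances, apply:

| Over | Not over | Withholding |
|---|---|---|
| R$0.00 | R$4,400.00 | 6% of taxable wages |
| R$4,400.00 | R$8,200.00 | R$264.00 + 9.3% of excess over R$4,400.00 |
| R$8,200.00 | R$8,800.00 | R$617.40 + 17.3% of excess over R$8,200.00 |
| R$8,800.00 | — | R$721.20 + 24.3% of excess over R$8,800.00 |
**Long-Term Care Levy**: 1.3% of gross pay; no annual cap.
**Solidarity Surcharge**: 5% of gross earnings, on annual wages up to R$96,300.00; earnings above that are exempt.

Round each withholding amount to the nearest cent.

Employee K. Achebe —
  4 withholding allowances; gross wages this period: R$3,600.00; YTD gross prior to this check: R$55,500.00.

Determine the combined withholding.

Wage Tax: taxable = R$3,600.00 − 4×R$520.00 = R$1,520.00
  6% × R$1,520.00 = R$91.20
Long-Term Care Levy: 1.3% × R$3,600.00 = R$46.80
Solidarity Surcharge: 5% × R$3,600.00 = R$180.00
Total: R$91.20 + R$46.80 + R$180.00 = R$318.00

R$318.00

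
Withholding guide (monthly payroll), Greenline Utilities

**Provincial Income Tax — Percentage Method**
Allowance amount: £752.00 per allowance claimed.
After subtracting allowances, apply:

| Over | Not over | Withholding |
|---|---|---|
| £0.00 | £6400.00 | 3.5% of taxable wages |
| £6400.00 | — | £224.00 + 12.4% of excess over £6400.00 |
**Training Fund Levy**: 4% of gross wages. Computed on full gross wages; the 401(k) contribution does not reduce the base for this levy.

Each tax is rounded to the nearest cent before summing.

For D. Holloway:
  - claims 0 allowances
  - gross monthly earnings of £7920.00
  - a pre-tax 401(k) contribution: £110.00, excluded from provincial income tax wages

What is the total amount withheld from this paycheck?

£715.64

Provincial Income Tax: taxable = £7920.00 − £110.00 = £7810.00
  £224.00 + 12.4% × (£7810.00 − £6400.00) = £224.00 + 12.4% × £1410.00 = £398.84
Training Fund Levy: 4% × £7920.00 = £316.80
Total: £398.84 + £316.80 = £715.64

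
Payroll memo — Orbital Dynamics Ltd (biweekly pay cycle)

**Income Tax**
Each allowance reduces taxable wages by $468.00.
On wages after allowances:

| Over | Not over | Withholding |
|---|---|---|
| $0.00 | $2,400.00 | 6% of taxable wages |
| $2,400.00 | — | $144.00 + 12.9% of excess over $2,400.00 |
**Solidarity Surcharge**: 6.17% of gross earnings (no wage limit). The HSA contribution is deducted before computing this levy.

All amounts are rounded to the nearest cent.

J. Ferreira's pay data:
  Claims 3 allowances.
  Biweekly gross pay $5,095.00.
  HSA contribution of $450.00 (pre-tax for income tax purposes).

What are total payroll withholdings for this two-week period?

$539.09

Income Tax: taxable = $5,095.00 − $450.00 − 3×$468.00 = $3,241.00
  $144.00 + 12.9% × ($3,241.00 − $2,400.00) = $144.00 + 12.9% × $841.00 = $252.49
Solidarity Surcharge: 6.17% × $4,645.00 = $286.60
Total: $252.49 + $286.60 = $539.09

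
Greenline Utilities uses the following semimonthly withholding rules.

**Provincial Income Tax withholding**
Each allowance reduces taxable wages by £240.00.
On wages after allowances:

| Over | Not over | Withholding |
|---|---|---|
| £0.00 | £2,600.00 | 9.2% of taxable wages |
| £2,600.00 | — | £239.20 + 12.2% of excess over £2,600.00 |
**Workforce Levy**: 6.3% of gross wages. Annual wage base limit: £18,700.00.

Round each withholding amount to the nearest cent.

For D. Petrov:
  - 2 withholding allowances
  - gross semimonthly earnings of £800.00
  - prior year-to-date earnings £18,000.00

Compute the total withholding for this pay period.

Provincial Income Tax: taxable = £800.00 − 2×£240.00 = £320.00
  9.2% × £320.00 = £29.44
Workforce Levy: cap £18,700.00 − YTD £18,000.00 = £700.00 subject; 6.3% × £700.00 = £44.10
Total: £29.44 + £44.10 = £73.54

£73.54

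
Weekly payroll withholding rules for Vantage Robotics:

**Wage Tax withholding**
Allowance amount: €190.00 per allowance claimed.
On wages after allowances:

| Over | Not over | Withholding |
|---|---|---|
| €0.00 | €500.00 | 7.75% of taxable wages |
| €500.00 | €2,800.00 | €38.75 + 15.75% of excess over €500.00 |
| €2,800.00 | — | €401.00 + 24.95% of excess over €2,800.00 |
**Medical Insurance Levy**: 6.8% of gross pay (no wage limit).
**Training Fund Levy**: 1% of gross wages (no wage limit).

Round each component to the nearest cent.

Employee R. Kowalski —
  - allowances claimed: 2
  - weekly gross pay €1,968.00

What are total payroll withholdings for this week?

€363.61

Wage Tax: taxable = €1,968.00 − 2×€190.00 = €1,588.00
  €38.75 + 15.75% × (€1,588.00 − €500.00) = €38.75 + 15.75% × €1,088.00 = €210.11
Medical Insurance Levy: 6.8% × €1,968.00 = €133.82
Training Fund Levy: 1% × €1,968.00 = €19.68
Total: €210.11 + €133.82 + €19.68 = €363.61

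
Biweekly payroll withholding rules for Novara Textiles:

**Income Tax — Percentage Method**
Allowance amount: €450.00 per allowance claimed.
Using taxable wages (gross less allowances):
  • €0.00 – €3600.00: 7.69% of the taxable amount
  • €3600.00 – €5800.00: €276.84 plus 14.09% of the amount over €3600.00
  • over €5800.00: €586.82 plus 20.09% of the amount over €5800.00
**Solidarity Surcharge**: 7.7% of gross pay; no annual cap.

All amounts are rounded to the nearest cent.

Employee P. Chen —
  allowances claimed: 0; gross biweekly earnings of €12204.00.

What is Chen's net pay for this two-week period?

Income Tax: taxable = €12204.00
  €586.82 + 20.09% × (€12204.00 − €5800.00) = €586.82 + 20.09% × €6404.00 = €1873.38
Solidarity Surcharge: 7.7% × €12204.00 = €939.71
Total withheld: €1873.38 + €939.71 = €2813.09
Net pay: €12204.00 − €2813.09 = €9390.91

€9390.91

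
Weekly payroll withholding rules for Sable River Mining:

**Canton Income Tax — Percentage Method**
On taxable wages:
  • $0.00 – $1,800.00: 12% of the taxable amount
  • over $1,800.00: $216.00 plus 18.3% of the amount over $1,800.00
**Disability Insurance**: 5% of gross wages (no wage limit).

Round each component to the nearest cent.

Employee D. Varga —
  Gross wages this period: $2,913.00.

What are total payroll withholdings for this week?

Canton Income Tax: taxable = $2,913.00
  $216.00 + 18.3% × ($2,913.00 − $1,800.00) = $216.00 + 18.3% × $1,113.00 = $419.68
Disability Insurance: 5% × $2,913.00 = $145.65
Total: $419.68 + $145.65 = $565.33

$565.33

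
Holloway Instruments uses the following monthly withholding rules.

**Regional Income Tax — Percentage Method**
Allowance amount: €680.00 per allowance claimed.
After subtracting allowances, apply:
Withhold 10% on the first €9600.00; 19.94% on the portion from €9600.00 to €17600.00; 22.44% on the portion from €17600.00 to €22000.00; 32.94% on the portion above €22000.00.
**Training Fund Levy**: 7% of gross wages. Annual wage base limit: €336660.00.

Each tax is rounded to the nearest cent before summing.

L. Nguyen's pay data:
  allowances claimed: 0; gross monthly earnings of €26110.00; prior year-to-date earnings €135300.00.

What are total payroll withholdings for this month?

€6724.09

Regional Income Tax: taxable = €26110.00
  €3542.56 + 32.94% × (€26110.00 − €22000.00) = €3542.56 + 32.94% × €4110.00 = €4896.39
Training Fund Levy: 7% × €26110.00 = €1827.70
Total: €4896.39 + €1827.70 = €6724.09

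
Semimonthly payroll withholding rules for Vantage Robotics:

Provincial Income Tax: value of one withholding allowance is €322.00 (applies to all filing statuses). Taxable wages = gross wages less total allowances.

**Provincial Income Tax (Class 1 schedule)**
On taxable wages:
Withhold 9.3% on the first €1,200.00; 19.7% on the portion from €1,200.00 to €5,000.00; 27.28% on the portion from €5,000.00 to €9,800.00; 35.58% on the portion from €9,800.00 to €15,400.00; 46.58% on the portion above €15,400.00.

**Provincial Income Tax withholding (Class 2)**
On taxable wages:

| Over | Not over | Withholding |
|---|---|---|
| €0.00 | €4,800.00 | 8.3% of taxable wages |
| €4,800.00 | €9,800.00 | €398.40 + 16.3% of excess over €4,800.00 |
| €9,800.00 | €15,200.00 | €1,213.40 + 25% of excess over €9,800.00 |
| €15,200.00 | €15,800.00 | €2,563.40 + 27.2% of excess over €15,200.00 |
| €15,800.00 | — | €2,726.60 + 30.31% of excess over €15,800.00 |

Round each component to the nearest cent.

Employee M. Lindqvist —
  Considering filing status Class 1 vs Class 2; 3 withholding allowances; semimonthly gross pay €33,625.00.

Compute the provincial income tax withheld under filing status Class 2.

Provincial Income Tax (Class 2): taxable = €33,625.00 − 3×€322.00 = €32,659.00
  €2,726.60 + 30.31% × (€32,659.00 − €15,800.00) = €2,726.60 + 30.31% × €16,859.00 = €7,836.56

€7,836.56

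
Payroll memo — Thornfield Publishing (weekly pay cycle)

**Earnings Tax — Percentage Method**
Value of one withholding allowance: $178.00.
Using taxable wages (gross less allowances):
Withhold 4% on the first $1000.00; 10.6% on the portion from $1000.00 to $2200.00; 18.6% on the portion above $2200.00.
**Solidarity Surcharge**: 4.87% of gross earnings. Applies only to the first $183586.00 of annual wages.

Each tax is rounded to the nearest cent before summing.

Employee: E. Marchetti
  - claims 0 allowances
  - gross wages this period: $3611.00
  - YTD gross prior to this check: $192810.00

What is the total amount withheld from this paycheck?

$429.65

Earnings Tax: taxable = $3611.00
  $167.20 + 18.6% × ($3611.00 − $2200.00) = $167.20 + 18.6% × $1411.00 = $429.65
Solidarity Surcharge: YTD $192810.00 ≥ cap $183586.00 → $0.00
Total: $429.65 + $0.00 = $429.65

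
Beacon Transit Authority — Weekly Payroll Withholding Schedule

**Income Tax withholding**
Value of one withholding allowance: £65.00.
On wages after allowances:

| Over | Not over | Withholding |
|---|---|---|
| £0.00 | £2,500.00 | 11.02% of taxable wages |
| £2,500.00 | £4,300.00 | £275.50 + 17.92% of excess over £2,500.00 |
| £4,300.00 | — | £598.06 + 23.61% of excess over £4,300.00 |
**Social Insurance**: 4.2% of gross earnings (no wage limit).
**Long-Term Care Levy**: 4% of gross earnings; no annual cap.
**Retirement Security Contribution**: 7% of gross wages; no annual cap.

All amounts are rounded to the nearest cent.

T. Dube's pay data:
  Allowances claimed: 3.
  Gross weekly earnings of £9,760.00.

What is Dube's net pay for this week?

Income Tax: taxable = £9,760.00 − 3×£65.00 = £9,565.00
  £598.06 + 23.61% × (£9,565.00 − £4,300.00) = £598.06 + 23.61% × £5,265.00 = £1,841.13
Social Insurance: 4.2% × £9,760.00 = £409.92
Long-Term Care Levy: 4% × £9,760.00 = £390.40
Retirement Security Contribution: 7% × £9,760.00 = £683.20
Total withheld: £1,841.13 + £409.92 + £390.40 + £683.20 = £3,324.65
Net pay: £9,760.00 − £3,324.65 = £6,435.35

£6,435.35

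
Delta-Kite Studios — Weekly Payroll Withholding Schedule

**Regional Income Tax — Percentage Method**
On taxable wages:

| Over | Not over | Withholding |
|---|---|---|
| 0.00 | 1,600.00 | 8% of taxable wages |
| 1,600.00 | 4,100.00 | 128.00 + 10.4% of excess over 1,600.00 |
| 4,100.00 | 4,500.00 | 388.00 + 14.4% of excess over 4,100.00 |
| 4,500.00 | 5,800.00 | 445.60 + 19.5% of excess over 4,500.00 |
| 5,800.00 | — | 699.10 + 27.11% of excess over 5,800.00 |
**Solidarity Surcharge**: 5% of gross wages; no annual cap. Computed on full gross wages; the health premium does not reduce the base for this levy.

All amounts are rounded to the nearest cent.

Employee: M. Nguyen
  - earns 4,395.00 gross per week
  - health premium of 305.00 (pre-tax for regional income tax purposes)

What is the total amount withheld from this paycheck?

606.71

Regional Income Tax: taxable = 4,395.00 − 305.00 = 4,090.00
  128.00 + 10.4% × (4,090.00 − 1,600.00) = 128.00 + 10.4% × 2,490.00 = 386.96
Solidarity Surcharge: 5% × 4,395.00 = 219.75
Total: 386.96 + 219.75 = 606.71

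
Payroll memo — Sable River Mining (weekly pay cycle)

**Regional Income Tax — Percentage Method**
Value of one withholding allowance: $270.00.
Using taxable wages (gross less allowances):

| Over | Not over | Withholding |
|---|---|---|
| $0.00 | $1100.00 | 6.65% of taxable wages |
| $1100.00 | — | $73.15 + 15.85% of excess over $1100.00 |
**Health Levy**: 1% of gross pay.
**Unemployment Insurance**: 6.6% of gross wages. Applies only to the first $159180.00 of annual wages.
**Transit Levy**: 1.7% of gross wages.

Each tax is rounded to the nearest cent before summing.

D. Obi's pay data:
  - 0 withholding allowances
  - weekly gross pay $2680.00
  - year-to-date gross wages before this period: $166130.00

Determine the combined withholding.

$395.94

Regional Income Tax: taxable = $2680.00
  $73.15 + 15.85% × ($2680.00 − $1100.00) = $73.15 + 15.85% × $1580.00 = $323.58
Health Levy: 1% × $2680.00 = $26.80
Unemployment Insurance: YTD $166130.00 ≥ cap $159180.00 → $0.00
Transit Levy: 1.7% × $2680.00 = $45.56
Total: $323.58 + $26.80 + $0.00 + $45.56 = $395.94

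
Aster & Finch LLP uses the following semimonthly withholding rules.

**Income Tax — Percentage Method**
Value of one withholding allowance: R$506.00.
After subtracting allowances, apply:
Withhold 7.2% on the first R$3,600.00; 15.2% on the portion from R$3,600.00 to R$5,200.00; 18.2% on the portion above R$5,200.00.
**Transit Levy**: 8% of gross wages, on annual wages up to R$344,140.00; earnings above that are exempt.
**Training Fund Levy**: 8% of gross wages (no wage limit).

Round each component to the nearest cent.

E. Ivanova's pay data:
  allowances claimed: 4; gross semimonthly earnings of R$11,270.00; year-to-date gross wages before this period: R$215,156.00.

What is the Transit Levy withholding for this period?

R$901.60

Transit Levy: 8% × R$11,270.00 = R$901.60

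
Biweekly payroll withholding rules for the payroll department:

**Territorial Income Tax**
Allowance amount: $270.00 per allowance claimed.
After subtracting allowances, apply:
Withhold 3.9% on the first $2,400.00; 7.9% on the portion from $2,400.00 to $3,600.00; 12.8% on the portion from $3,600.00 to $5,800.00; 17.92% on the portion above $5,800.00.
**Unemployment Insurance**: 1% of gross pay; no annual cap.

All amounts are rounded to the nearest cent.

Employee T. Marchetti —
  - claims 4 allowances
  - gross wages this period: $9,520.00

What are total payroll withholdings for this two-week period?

Territorial Income Tax: taxable = $9,520.00 − 4×$270.00 = $8,440.00
  $470.00 + 17.92% × ($8,440.00 − $5,800.00) = $470.00 + 17.92% × $2,640.00 = $943.09
Unemployment Insurance: 1% × $9,520.00 = $95.20
Total: $943.09 + $95.20 = $1,038.29

$1,038.29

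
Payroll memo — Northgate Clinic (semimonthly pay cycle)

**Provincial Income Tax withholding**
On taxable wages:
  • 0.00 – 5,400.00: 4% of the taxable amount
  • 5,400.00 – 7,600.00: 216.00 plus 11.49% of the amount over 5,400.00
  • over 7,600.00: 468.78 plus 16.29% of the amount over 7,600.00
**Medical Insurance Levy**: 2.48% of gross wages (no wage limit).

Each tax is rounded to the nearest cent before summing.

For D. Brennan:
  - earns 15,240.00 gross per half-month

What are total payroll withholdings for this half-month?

Provincial Income Tax: taxable = 15,240.00
  468.78 + 16.29% × (15,240.00 − 7,600.00) = 468.78 + 16.29% × 7,640.00 = 1,713.34
Medical Insurance Levy: 2.48% × 15,240.00 = 377.95
Total: 1,713.34 + 377.95 = 2,091.29

2,091.29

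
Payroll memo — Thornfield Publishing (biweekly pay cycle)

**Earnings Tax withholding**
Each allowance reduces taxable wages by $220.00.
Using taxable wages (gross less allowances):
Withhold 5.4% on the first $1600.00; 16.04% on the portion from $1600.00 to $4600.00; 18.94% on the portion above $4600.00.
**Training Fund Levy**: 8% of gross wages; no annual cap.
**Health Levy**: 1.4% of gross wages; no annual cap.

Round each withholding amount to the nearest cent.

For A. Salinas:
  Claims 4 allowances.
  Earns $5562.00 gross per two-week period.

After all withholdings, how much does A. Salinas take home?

Earnings Tax: taxable = $5562.00 − 4×$220.00 = $4682.00
  $567.60 + 18.94% × ($4682.00 − $4600.00) = $567.60 + 18.94% × $82.00 = $583.13
Training Fund Levy: 8% × $5562.00 = $444.96
Health Levy: 1.4% × $5562.00 = $77.87
Total withheld: $583.13 + $444.96 + $77.87 = $1105.96
Net pay: $5562.00 − $1105.96 = $4456.04

$4456.04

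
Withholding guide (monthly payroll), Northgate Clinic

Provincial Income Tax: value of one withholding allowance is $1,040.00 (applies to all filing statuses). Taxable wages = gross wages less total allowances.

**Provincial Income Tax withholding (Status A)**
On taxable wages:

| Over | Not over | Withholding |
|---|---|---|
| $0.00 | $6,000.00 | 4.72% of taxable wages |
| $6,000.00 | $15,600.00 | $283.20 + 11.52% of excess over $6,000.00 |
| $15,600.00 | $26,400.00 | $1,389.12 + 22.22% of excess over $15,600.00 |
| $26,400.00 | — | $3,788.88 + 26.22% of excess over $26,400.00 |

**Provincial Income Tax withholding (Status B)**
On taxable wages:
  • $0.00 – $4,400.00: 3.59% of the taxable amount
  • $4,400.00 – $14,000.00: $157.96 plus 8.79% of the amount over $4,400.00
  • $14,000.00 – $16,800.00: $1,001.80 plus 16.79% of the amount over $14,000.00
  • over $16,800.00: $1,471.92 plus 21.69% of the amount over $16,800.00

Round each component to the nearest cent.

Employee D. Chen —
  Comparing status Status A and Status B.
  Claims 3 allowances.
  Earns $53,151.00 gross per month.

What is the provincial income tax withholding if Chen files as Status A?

Provincial Income Tax (Status A): taxable = $53,151.00 − 3×$1,040.00 = $50,031.00
  $3,788.88 + 26.22% × ($50,031.00 − $26,400.00) = $3,788.88 + 26.22% × $23,631.00 = $9,984.93

$9,984.93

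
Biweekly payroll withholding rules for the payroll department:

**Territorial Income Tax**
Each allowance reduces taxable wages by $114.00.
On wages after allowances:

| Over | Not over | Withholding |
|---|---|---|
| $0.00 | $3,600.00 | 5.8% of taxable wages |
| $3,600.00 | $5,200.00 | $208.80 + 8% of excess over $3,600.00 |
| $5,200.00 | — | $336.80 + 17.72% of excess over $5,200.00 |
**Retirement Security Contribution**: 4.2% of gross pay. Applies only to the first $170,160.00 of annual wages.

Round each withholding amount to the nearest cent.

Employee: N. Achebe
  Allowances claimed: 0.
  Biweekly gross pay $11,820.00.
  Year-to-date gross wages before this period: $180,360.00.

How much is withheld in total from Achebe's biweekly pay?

Territorial Income Tax: taxable = $11,820.00
  $336.80 + 17.72% × ($11,820.00 − $5,200.00) = $336.80 + 17.72% × $6,620.00 = $1,509.86
Retirement Security Contribution: YTD $180,360.00 ≥ cap $170,160.00 → $0.00
Total: $1,509.86 + $0.00 = $1,509.86

$1,509.86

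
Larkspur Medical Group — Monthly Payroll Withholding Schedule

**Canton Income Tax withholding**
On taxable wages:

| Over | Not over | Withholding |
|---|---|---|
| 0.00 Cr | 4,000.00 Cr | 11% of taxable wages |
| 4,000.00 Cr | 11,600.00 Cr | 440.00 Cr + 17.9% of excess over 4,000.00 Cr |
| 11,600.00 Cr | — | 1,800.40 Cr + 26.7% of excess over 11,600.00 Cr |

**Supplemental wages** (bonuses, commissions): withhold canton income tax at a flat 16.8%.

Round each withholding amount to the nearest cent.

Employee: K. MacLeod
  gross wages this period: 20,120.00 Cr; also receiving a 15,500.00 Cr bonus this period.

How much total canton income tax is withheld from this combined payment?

6,679.24 Cr

Canton Income Tax: taxable = 20,120.00 Cr
  1,800.40 Cr + 26.7% × (20,120.00 Cr − 11,600.00 Cr) = 1,800.40 Cr + 26.7% × 8,520.00 Cr = 4,075.24 Cr
Supplemental (16.8% flat on bonus): 16.8% × 15,500.00 Cr = 2,604.00 Cr
Total canton income tax: 4,075.24 Cr + 2,604.00 Cr = 6,679.24 Cr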